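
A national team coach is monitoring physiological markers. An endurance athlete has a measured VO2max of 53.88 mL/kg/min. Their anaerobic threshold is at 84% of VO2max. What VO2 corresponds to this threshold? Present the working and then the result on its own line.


Anaerobic threshold VO2 = VO2max * 84%
= 53.88 * 0.84
= 45.26 mL/kg/min

45.26 mL/kg/min


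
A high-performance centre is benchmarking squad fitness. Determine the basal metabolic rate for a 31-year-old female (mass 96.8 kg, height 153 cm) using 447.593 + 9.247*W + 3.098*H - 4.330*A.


BMR = 447.593 + 9.247*96.8 + 3.098*153 - 4.330*31
= 1682.47 kcal/day

1682.47 kcal/day


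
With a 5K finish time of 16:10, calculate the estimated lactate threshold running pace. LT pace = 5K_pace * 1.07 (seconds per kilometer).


Race duration = 970 s for 5 km
Average pace = 970 / 5 = 194.0 s/km
LT pace = 194.0 * 1.07
= 207.58 s/km

207.58 s/km


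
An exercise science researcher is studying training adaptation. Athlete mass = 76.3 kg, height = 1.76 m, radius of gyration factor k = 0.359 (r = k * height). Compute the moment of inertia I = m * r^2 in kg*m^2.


r = k * height = 0.359 * 1.76 = 0.63184 m
r^2 = 0.63184^2 = 0.399222
I = 76.3 * 0.399222 = 30.461 kg*m^2

30.461 kg*m^2


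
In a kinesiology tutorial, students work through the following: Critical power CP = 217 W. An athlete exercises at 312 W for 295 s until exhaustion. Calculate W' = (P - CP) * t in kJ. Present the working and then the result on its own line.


P - CP = 312 - 217 = 95 W
W' = 95 * 295 = 28025 J
= 28025 / 1000 = 28.025 kJ

28.025 kJ


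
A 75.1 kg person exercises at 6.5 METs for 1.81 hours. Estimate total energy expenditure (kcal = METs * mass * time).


Energy = METs * mass(kg) * time(h)
= 6.5 * 75.1 * 1.81
= 883.55 kcal

883.55 kcal


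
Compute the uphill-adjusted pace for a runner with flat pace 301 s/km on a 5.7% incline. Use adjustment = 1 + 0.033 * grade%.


Adjustment factor = 1 + 0.033 * 5.7 = 1.1881
Grade-adjusted pace = 301 * 1.1881 = 357.62 s/km

357.62 s/km


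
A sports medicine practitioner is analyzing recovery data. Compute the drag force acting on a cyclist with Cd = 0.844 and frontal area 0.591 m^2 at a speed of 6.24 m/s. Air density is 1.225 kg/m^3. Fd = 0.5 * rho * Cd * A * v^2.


Step 1: v^2 = 38.9376
Step 2: Fd = 0.5 * 1.225 * 0.844 * 0.591 * 38.9376
= 11.896 N

11.896 N


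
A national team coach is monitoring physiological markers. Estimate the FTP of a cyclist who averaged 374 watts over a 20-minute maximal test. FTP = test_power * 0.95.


FTP = 374 * 0.95 = 355.3 W

355.3 W


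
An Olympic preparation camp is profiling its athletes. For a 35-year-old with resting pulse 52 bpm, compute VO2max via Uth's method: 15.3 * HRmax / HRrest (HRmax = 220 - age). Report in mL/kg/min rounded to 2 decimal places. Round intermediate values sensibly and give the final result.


Step 1: HRmax = 220 - 35 = 185 bpm
Step 2: Ratio = 185 / 52 = 3.5577
Step 3: VO2max = 15.3 * 3.5577 = 54.43 mL/kg/min

54.43 mL/kg/min


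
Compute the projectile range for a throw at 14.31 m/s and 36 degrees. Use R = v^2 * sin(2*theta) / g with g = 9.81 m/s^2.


Two times the angle = 72 degrees
sin(72) = 0.951057
R = 204.7761 * 0.951057 / 9.81 = 19.853 m

19.853 m


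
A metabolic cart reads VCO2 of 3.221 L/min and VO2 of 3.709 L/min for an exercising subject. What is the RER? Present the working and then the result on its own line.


RER = VCO2 / VO2 = 3.221 / 3.709 = 0.8684

0.8684


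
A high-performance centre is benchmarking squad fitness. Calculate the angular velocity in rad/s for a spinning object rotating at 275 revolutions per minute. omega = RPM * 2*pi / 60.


omega = RPM * 2*pi / 60
= 275 * 6.28318531 / 60
= 28.798 rad/s

28.798 rad/s


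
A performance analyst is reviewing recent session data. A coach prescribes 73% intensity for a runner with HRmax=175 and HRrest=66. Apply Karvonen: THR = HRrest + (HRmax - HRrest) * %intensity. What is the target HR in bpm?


Heart rate reserve = 175 - 66 = 109
Intensity fraction = 73 / 100 = 0.73
THR = 66 + 109 * 0.73 = 145.57 bpm

145.57 bpm


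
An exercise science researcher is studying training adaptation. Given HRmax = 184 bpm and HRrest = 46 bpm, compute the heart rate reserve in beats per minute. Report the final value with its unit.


Heart rate reserve = maximum HR minus resting HR
HRR = 184 - 46 = 138 bpm

138 bpm


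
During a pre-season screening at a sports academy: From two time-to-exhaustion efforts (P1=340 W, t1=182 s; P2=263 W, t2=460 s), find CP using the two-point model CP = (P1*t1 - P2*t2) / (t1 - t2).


Work in trial 1 = 61880 J
Work in trial 2 = 120980 J
Delta work = -59100 J
Delta time = -278 s
CP = -59100 / -278 = 212.59 W

212.59 W


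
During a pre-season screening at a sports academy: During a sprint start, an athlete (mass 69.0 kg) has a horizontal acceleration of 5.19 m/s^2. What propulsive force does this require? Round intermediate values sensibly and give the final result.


Propulsive force = mass * acceleration
= 69.0 kg * 5.19 m/s^2
= 358.11 N

358.11 N


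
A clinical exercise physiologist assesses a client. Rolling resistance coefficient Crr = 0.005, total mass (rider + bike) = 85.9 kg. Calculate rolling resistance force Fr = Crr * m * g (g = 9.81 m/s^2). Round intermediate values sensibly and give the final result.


Fr = Crr * m * g
= 0.005 * 85.9 * 9.81
= 4.213 N

4.213 N


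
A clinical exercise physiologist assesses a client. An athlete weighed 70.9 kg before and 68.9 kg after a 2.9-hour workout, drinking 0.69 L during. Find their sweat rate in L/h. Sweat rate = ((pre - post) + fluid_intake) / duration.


Body mass change = 2.0 kg
Total sweat loss = 2.0 + 0.69 = 2.69 L
Rate = 2.69 / 2.9 = 0.928 L/h

0.928 L/h


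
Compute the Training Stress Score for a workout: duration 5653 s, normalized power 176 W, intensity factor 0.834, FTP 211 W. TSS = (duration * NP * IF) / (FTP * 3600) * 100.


Product = 5653 * 176 * 0.834 = 829769.952
Base = 211 * 3600 = 759600
TSS = 829769.952 / 759600 * 100 = 109.24

109.24 TSS


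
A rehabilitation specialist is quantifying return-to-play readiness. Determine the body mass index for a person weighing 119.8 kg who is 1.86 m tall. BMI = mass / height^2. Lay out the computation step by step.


BMI = mass / height^2
= 119.8 / 1.86^2
= 119.8 / 3.4596
= 34.63 kg/m^2

34.63 kg/m^2


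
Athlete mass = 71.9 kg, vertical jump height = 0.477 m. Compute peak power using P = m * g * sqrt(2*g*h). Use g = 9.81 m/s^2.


sqrt(2 * 9.81 * 0.477) = sqrt(9.35874) = 3.059206 m/s
P = 71.9 * 9.81 * 3.059206
= 2157.78 W

2157.78 W


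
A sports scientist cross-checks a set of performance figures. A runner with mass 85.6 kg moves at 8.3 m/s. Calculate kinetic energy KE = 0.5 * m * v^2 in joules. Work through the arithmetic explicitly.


v^2 = 8.3^2 = 68.89
KE = 0.5 * 85.6 * 68.89
= 2948.49 J

2948.49 J


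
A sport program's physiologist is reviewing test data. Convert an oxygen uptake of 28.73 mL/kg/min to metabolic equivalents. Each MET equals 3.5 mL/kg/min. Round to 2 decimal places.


One MET = 3.5 mL/kg/min
Number of METs = 28.73 / 3.5
= 8.21 METs

8.21 METs


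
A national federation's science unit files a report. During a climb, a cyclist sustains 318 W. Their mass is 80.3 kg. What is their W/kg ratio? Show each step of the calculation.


Power-to-weight = 318 W / 80.3 kg
= 3.96 W/kg

3.96 W/kg


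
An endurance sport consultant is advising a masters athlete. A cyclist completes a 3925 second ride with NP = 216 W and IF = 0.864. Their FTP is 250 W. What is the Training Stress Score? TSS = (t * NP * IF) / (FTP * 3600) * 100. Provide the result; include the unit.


t * NP * IF = 3925 * 216 * 0.864 = 732499.2
FTP * 3600 = 900000
TSS = (732499.2 / 900000) * 100 = 81.39

81.39 TSS


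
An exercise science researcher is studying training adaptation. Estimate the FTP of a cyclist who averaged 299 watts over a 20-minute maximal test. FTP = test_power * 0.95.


FTP = 299 * 0.95 = 284.05 W

284.05 W


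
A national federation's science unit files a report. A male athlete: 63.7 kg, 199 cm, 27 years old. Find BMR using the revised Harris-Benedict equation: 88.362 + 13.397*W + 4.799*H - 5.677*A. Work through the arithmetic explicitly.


Intercept = 88.362
Weight contribution = 13.397 * 63.7 = 853.3889
Height contribution = 4.799 * 199 = 955.001
Age contribution = 5.677 * 27 = 153.279
BMR = 88.362 + 853.3889 + 955.001 - 153.279
= 1743.47 kcal/day

1743.47 kcal/day


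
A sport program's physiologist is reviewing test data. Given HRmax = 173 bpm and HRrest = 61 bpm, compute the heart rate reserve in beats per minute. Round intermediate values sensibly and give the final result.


Heart rate reserve = maximum HR minus resting HR
HRR = 173 - 61 = 112 bpm

112 bpm


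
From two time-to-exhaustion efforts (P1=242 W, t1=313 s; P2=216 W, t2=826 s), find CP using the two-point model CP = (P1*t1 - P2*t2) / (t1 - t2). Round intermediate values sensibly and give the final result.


Work in trial 1 = 75746 J
Work in trial 2 = 178416 J
Delta work = -102670 J
Delta time = -513 s
CP = -102670 / -513 = 200.14 W

200.14 W


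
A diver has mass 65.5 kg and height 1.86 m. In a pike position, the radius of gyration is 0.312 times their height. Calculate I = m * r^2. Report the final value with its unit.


r = 0.312 * 1.86 = 0.58032 m
I = m * r^2 = 65.5 * 0.336771 = 22.059 kg*m^2

22.059 kg*m^2


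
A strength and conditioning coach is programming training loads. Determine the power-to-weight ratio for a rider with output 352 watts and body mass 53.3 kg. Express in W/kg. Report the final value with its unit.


P/W = 352 / 53.3 = 6.604 W/kg

6.604 W/kg


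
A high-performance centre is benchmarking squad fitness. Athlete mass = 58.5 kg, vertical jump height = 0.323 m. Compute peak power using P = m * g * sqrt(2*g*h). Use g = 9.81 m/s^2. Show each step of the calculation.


sqrt(2 * 9.81 * 0.323) = sqrt(6.33726) = 2.517392 m/s
P = 58.5 * 9.81 * 2.517392
= 1444.69 W

1444.69 W


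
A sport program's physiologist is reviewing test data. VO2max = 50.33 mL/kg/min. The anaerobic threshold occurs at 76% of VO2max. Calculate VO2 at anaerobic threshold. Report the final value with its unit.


AT fraction = 76 / 100 = 0.76
AT VO2 = 50.33 * 0.76
= 38.25 mL/kg/min

38.25 mL/kg/min


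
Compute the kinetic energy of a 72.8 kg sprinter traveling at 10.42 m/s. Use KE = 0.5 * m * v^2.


Velocity squared = 108.5764
KE = 0.5 * 72.8 * 108.5764 = 3952.18 J

3952.18 J


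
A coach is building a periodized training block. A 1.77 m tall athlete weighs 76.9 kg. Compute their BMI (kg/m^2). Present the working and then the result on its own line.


height^2 = 3.1329 m^2
BMI = 76.9 / 3.1329 = 24.55 kg/m^2

24.55 kg/m^2


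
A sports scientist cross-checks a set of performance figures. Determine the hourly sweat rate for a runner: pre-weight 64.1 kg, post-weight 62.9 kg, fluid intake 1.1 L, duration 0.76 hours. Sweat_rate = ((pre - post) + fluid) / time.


Mass lost = 64.1 - 62.9 = 1.2 kg
Add fluid consumed: 1.2 + 1.1 = 2.3 L total sweat
Sweat rate = 2.3 / 0.76 = 3.026 L/h

3.026 L/h


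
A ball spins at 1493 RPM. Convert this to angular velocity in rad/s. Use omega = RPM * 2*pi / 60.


omega = 1493 * 2 * pi / 60
= 1493 * 6.28318531 / 60
= 9380.796 / 60
= 156.347 rad/s

156.347 rad/s


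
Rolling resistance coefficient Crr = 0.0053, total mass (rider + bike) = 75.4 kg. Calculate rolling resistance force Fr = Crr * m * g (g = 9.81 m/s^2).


Fr = Crr * m * g
= 0.0053 * 75.4 * 9.81
= 3.92 N

3.92 N


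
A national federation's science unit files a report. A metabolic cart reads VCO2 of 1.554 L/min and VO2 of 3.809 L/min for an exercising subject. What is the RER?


RER = VCO2 / VO2 = 1.554 / 3.809 = 0.408

0.408


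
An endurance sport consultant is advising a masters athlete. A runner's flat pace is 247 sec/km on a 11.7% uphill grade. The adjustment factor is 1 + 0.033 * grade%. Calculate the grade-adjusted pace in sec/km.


Factor = 1 + 0.033 * 11.7 = 1.3861
Adjusted pace = 247 * 1.3861
= 342.37 sec/km

342.37 s/km


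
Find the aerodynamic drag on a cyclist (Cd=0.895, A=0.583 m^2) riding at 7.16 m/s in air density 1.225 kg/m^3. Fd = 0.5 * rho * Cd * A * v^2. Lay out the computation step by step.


Fd = 0.5 * 1.225 * 0.895 * 0.583 * 7.16^2
= 0.5 * 1.225 * 0.895 * 0.583 * 51.2656
= 16.384 N

16.384 N


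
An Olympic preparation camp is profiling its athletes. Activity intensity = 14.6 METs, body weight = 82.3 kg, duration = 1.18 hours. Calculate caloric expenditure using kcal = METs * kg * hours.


kcal = 14.6 * 82.3 * 1.18
= 1201.58 * 1.18
= 1417.86 kcal

1417.86 kcal


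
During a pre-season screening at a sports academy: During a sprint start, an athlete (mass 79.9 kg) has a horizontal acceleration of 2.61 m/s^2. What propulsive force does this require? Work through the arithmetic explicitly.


Propulsive force = mass * acceleration
= 79.9 kg * 2.61 m/s^2
= 208.54 N

208.54 N


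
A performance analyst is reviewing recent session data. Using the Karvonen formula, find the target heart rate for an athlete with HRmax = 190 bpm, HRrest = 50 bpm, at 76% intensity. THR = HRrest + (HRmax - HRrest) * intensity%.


HRR = 190 - 50 = 140
THR = 50 + 140 * 0.76
= 50 + 106.4
= 156.4 bpm

156.4 bpm


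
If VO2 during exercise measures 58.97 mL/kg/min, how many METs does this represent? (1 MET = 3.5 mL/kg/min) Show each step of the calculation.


METs = VO2 / 3.5 = 58.97 / 3.5 = 16.85

16.85 METs


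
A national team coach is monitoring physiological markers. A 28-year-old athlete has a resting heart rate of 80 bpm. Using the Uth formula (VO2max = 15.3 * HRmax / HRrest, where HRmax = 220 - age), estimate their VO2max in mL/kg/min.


HRmax = 220 - 28 = 192 bpm
Ratio = HRmax / HRrest = 192 / 80 = 2.4
VO2max = 15.3 * 2.4 = 36.72 mL/kg/min

36.72 mL/kg/min


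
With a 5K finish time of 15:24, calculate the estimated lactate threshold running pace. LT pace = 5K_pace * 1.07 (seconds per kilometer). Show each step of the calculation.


Race duration = 924 s for 5 km
Average pace = 924 / 5 = 184.8 s/km
LT pace = 184.8 * 1.07
= 197.74 s/km

197.74 s/km


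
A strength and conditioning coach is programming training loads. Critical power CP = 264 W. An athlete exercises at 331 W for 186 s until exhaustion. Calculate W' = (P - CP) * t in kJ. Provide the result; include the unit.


P - CP = 331 - 264 = 67 W
W' = 67 * 186 = 12462 J
= 12462 / 1000 = 12.462 kJ

12.462 kJ


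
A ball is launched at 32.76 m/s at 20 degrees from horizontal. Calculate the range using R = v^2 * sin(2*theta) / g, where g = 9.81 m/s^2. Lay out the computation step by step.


sin(2 * 20) = sin(40) = 0.642788
v^2 = 32.76^2 = 1073.2176
R = 1073.2176 * 0.642788 / 9.81
= 70.321 m

70.321 m


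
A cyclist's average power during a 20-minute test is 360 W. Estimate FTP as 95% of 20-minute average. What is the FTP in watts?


FTP = 20-min power * 0.95
= 360 * 0.95
= 342.0 W

342.0 W


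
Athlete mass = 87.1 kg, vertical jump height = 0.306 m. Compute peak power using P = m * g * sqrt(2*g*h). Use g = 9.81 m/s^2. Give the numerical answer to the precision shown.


sqrt(2 * 9.81 * 0.306) = sqrt(6.00372) = 2.450249 m/s
P = 87.1 * 9.81 * 2.450249
= 2093.62 W

2093.62 W


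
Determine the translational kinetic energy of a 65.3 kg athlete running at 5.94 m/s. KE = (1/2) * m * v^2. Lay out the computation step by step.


KE = 0.5 * m * v^2
= 0.5 * 65.3 * 5.94^2
= 0.5 * 65.3 * 35.2836
= 1152.01 J

1152.01 J


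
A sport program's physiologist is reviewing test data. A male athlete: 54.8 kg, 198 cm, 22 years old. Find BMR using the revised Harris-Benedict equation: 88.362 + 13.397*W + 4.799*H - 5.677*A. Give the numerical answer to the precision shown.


Intercept = 88.362
Weight contribution = 13.397 * 54.8 = 734.1556
Height contribution = 4.799 * 198 = 950.202
Age contribution = 5.677 * 22 = 124.894
BMR = 88.362 + 734.1556 + 950.202 - 124.894
= 1647.83 kcal/day

1647.83 kcal/day


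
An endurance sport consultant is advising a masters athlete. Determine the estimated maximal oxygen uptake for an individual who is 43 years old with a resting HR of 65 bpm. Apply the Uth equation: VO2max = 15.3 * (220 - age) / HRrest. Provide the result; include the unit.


HRmax = 220 - 43 = 177
VO2max = 15.3 * (177 / 65)
= 15.3 * 2.7231
= 41.66 mL/kg/min

41.66 mL/kg/min


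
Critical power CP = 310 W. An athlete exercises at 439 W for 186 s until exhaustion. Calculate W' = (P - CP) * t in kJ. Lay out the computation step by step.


P - CP = 439 - 310 = 129 W
W' = 129 * 186 = 23994 J
= 23994 / 1000 = 23.994 kJ

23.994 kJ


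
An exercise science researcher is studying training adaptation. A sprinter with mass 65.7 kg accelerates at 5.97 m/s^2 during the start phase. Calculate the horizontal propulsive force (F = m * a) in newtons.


F = m * a
= 65.7 * 5.97
= 392.23 N

392.23 N


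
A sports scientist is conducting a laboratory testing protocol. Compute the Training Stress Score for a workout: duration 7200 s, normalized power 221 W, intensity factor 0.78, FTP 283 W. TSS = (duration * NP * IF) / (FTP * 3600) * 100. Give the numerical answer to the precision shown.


Product = 7200 * 221 * 0.78 = 1241136.0
Base = 283 * 3600 = 1018800
TSS = 1241136.0 / 1018800 * 100 = 121.82

121.82 TSS


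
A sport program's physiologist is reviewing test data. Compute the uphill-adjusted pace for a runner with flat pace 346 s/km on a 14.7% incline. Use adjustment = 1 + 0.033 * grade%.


Adjustment factor = 1 + 0.033 * 14.7 = 1.4851
Grade-adjusted pace = 346 * 1.4851 = 513.84 s/km

513.84 s/km


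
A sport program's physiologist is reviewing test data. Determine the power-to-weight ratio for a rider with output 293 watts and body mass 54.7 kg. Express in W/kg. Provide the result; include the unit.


P/W = 293 / 54.7 = 5.356 W/kg

5.356 W/kg


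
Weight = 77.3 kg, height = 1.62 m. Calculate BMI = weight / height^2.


height^2 = 1.62^2 = 2.6244
BMI = 77.3 / 2.6244 = 29.45 kg/m^2

29.45 kg/m^2


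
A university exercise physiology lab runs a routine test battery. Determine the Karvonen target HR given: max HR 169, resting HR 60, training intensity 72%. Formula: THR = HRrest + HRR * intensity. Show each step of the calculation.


HRR = HRmax - HRrest = 169 - 60 = 109
THR = 60 + 109 * 0.72
= 138.48 bpm

138.48 bpm


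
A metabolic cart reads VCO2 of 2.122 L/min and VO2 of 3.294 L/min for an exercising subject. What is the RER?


RER = VCO2 / VO2 = 2.122 / 3.294 = 0.6442

0.6442


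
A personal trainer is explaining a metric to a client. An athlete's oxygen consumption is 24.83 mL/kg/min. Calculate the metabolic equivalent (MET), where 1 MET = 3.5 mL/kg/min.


MET = VO2 / 3.5
= 24.83 / 3.5
= 7.09 METs

7.09 METs


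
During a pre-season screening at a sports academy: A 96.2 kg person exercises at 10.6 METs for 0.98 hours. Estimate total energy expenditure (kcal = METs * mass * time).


Energy = METs * mass(kg) * time(h)
= 10.6 * 96.2 * 0.98
= 999.33 kcal

999.33 kcal


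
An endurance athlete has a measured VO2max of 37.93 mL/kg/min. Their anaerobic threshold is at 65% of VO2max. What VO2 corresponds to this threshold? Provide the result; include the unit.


Anaerobic threshold VO2 = VO2max * 65%
= 37.93 * 0.65
= 24.65 mL/kg/min

24.65 mL/kg/min


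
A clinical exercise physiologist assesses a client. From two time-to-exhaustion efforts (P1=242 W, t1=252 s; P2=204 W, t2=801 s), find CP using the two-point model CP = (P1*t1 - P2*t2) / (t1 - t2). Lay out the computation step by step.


Work in trial 1 = 60984 J
Work in trial 2 = 163404 J
Delta work = -102420 J
Delta time = -549 s
CP = -102420 / -549 = 186.56 W

186.56 W


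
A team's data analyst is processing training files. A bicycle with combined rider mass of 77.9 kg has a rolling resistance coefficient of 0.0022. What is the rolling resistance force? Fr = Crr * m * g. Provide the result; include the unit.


Fr = 0.0022 * 77.9 * 9.81
= 0.17138 * 9.81
= 1.681 N

1.681 N


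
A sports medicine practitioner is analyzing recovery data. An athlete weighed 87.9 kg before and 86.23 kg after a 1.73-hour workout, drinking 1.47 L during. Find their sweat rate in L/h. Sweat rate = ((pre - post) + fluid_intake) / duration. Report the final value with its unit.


Body mass change = 1.67 kg
Total sweat loss = 1.67 + 1.47 = 3.14 L
Rate = 3.14 / 1.73 = 1.815 L/h

1.815 L/h


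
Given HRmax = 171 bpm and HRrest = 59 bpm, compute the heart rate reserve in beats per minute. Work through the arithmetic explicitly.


Heart rate reserve = maximum HR minus resting HR
HRR = 171 - 59 = 112 bpm

112 bpm


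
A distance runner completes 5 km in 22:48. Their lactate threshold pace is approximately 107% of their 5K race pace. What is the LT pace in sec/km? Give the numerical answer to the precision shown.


Convert to seconds: 22 min 48 s = 1368 s
Pace per km = 1368 / 5 = 273.6 s/km
LT pace = 273.6 * 1.07 = 292.75 s/km

292.75 s/km


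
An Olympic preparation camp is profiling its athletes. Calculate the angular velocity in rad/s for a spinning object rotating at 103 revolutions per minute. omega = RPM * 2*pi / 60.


omega = RPM * 2*pi / 60
= 103 * 6.28318531 / 60
= 10.786 rad/s

10.786 rad/s


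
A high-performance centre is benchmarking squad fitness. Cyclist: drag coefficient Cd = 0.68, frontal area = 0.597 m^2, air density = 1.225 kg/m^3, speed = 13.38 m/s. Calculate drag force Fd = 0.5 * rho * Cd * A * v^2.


v^2 = 13.38^2 = 179.0244
Fd = 0.5 * 1.225 * 0.68 * 0.597 * 179.0244
= 44.515 N

44.515 N


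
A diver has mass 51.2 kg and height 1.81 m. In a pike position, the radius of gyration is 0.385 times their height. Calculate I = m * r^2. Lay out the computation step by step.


r = 0.385 * 1.81 = 0.69685 m
I = m * r^2 = 51.2 * 0.4856 = 24.863 kg*m^2

24.863 kg*m^2


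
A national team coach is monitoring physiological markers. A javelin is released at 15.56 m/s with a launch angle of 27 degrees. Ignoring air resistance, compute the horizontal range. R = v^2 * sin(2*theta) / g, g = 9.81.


Launch speed squared = 242.1136
sin(2 * 27 deg) = 0.809017
Range = 242.1136 * 0.809017 / 9.81
= 19.967 m

19.967 m


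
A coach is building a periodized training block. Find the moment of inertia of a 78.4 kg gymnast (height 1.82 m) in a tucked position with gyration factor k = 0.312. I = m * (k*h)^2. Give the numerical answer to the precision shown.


Radius of gyration = 0.312 * 1.82 = 0.56784 m
I = 78.4 * 0.56784^2
= 78.4 * 0.322442
= 25.279 kg*m^2

25.279 kg*m^2


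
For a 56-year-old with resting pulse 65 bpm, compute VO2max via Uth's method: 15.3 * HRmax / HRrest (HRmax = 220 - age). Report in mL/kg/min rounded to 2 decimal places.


Step 1: HRmax = 220 - 56 = 164 bpm
Step 2: Ratio = 164 / 65 = 2.5231
Step 3: VO2max = 15.3 * 2.5231 = 38.6 mL/kg/min

38.6 mL/kg/min


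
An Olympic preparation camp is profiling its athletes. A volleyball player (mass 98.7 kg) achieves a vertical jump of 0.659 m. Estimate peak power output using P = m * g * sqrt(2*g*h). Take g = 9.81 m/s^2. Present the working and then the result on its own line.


2 * g * h = 2 * 9.81 * 0.659 = 12.92958
sqrt(12.92958) = 3.595773 m/s
P = 98.7 * 9.81 * 3.595773 = 3481.6 W

3481.6 W


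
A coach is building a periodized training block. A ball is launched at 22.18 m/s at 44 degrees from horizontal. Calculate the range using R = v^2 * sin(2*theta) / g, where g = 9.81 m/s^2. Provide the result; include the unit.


sin(2 * 44) = sin(88) = 0.999391
v^2 = 22.18^2 = 491.9524
R = 491.9524 * 0.999391 / 9.81
= 50.118 m

50.118 m


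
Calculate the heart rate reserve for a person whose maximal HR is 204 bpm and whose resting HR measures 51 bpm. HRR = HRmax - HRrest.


HRmax = 204 bpm
HRrest = 51 bpm
HRR = 204 - 51 = 153 bpm

153 bpm


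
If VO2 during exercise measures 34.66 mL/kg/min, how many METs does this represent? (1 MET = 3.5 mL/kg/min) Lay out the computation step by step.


METs = VO2 / 3.5 = 34.66 / 3.5 = 9.9

9.9 METs


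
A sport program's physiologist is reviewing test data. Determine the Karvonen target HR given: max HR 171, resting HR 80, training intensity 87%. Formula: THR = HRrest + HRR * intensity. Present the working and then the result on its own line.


HRR = HRmax - HRrest = 171 - 80 = 91
THR = 80 + 91 * 0.87
= 159.17 bpm

159.17 bpm


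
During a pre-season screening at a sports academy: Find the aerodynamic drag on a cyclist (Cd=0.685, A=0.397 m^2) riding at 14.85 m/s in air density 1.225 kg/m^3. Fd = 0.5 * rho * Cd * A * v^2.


Fd = 0.5 * 1.225 * 0.685 * 0.397 * 14.85^2
= 0.5 * 1.225 * 0.685 * 0.397 * 220.5225
= 36.732 N

36.732 N


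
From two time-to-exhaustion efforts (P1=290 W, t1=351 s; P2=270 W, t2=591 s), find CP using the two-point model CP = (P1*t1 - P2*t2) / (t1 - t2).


Work in trial 1 = 101790 J
Work in trial 2 = 159570 J
Delta work = -57780 J
Delta time = -240 s
CP = -57780 / -240 = 240.75 W

240.75 W


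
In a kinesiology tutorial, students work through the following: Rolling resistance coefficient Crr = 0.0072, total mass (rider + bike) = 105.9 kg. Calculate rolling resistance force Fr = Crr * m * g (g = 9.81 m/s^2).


Fr = Crr * m * g
= 0.0072 * 105.9 * 9.81
= 7.48 N

7.48 N


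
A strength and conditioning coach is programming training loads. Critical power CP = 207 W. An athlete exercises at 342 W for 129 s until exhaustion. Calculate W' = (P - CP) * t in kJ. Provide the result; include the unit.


P - CP = 342 - 207 = 135 W
W' = 135 * 129 = 17415 J
= 17415 / 1000 = 17.415 kJ

17.415 kJ


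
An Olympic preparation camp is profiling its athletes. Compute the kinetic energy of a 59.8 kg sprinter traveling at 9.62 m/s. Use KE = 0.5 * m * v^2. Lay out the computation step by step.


Velocity squared = 92.5444
KE = 0.5 * 59.8 * 92.5444 = 2767.08 J

2767.08 J


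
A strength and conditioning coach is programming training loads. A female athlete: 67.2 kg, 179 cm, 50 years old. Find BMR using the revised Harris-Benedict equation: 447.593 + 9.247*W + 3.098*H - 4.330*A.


Intercept = 447.593
Weight contribution = 9.247 * 67.2 = 621.3984
Height contribution = 3.098 * 179 = 554.542
Age contribution = 4.33 * 50 = 216.5
BMR = 447.593 + 621.3984 + 554.542 - 216.5
= 1407.03 kcal/day

1407.03 kcal/day


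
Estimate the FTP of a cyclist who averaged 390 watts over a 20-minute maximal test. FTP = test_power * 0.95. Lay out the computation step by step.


FTP = 390 * 0.95 = 370.5 W

370.5 W


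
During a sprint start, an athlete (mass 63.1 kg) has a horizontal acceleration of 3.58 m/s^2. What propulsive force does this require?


Propulsive force = mass * acceleration
= 63.1 kg * 3.58 m/s^2
= 225.9 N

225.9 N


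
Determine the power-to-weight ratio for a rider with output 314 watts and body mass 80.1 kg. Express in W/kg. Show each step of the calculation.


P/W = 314 / 80.1 = 3.92 W/kg

3.92 W/kg


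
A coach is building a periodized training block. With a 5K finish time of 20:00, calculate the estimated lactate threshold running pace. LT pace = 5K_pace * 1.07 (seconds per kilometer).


Race duration = 1200 s for 5 km
Average pace = 1200 / 5 = 240.0 s/km
LT pace = 240.0 * 1.07
= 256.8 s/km

256.8 s/km


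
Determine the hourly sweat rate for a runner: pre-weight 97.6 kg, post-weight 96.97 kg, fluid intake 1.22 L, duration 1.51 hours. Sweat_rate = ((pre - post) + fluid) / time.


Mass lost = 97.6 - 96.97 = 0.63 kg
Add fluid consumed: 0.63 + 1.22 = 1.85 L total sweat
Sweat rate = 1.85 / 1.51 = 1.225 L/h

1.225 L/h


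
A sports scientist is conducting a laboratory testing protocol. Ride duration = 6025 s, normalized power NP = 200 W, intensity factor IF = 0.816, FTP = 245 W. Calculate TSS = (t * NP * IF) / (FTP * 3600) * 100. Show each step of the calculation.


Numerator = 6025 * 200 * 0.816 = 983280.0
Denominator = 245 * 3600 = 882000
TSS = 983280.0 / 882000 * 100
= 111.48

111.48 TSS


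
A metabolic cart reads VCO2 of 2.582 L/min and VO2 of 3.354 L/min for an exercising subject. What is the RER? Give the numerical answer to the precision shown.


RER = VCO2 / VO2 = 2.582 / 3.354 = 0.7698

0.7698


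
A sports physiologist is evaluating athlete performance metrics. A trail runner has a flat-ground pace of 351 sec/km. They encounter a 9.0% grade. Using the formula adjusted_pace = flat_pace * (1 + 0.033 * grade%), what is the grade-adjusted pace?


Grade factor = 1 + 0.033 * 9.0 = 1.297
Adjusted = 351 * 1.297 = 455.25 sec/km

455.25 s/km


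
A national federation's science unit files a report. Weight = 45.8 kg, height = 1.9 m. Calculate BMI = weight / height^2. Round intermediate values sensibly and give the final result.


height^2 = 1.9^2 = 3.61
BMI = 45.8 / 3.61 = 12.69 kg/m^2

12.69 kg/m^2


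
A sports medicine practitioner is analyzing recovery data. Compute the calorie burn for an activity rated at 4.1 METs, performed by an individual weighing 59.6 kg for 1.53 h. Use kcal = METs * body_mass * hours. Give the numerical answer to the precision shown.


Product of METs and mass = 4.1 * 59.6 = 244.36
Total kcal = 244.36 * 1.53 = 373.87 kcal

373.87 kcal


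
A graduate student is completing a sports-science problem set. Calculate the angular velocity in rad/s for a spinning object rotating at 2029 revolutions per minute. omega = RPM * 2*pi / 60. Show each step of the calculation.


omega = RPM * 2*pi / 60
= 2029 * 6.28318531 / 60
= 212.476 rad/s

212.476 rad/s


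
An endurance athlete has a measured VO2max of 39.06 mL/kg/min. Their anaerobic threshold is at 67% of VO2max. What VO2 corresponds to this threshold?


Anaerobic threshold VO2 = VO2max * 67%
= 39.06 * 0.67
= 26.17 mL/kg/min

26.17 mL/kg/min


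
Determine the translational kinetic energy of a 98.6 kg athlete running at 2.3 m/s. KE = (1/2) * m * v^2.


KE = 0.5 * m * v^2
= 0.5 * 98.6 * 2.3^2
= 0.5 * 98.6 * 5.29
= 260.8 J

260.8 J


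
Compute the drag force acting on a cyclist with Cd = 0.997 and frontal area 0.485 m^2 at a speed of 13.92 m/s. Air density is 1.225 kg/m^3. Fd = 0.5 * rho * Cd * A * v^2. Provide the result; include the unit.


Step 1: v^2 = 193.7664
Step 2: Fd = 0.5 * 1.225 * 0.997 * 0.485 * 193.7664
= 57.388 N

57.388 N


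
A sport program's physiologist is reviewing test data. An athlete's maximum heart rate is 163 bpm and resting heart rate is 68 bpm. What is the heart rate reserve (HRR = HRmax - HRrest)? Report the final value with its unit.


HRR = HRmax - HRrest
= 163 - 68
= 95 bpm

95 bpm


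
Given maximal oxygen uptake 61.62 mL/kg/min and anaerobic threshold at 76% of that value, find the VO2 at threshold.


Percentage as decimal = 0.76
VO2 at AT = 61.62 * 0.76 = 46.83 mL/kg/min

46.83 mL/kg/min


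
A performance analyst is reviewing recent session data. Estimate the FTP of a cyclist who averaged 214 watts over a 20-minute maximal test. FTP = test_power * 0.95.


FTP = 214 * 0.95 = 203.3 W

203.3 W


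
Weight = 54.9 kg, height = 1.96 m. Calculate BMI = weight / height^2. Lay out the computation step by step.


height^2 = 1.96^2 = 3.8416
BMI = 54.9 / 3.8416 = 14.29 kg/m^2

14.29 kg/m^2


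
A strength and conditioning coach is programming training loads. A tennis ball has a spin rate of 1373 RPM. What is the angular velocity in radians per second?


Convert RPM to rad/s: multiply by 2*pi and divide by 60
omega = 1373 * 2 * pi / 60
= 143.78 rad/s

143.78 rad/s


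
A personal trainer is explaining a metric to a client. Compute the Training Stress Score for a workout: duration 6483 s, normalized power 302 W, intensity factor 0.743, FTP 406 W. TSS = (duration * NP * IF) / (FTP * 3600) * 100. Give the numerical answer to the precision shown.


Product = 6483 * 302 * 0.743 = 1454694.438
Base = 406 * 3600 = 1461600
TSS = 1454694.438 / 1461600 * 100 = 99.53

99.53 TSS


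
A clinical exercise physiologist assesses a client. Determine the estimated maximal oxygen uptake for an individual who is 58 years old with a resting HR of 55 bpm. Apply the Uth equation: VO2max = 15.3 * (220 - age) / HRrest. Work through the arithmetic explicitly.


HRmax = 220 - 58 = 162
VO2max = 15.3 * (162 / 55)
= 15.3 * 2.9455
= 45.07 mL/kg/min

45.07 mL/kg/min


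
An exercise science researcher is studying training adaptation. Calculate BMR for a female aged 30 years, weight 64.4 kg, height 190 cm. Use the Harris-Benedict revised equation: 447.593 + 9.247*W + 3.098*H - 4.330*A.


Substituting values:
W term = 9.247 * 64.4 = 595.5068
H term = 3.098 * 190 = 588.62
A term = 4.330 * 30 = 129.9
BMR = 1501.82 kcal/day

1501.82 kcal/day


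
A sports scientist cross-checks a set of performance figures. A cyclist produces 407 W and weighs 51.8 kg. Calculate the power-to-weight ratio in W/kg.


P/W = power / mass
= 407 / 51.8
= 7.857 W/kg

7.857 W/kg


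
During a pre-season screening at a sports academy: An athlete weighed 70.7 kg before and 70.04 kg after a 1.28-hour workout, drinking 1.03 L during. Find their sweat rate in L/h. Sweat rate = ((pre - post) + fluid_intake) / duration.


Body mass change = 0.66 kg
Total sweat loss = 0.66 + 1.03 = 1.69 L
Rate = 1.69 / 1.28 = 1.32 L/h

1.32 L/h


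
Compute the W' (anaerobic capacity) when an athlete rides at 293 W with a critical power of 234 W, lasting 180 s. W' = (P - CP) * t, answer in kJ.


Above-CP power = 59 W
Duration = 180 s
W' = 59 * 180 = 10620 J
Convert: 10620 / 1000 = 10.62 kJ

10.62 kJ


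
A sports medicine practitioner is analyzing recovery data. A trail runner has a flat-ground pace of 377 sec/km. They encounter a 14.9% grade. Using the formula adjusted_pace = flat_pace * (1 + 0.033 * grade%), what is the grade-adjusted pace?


Grade factor = 1 + 0.033 * 14.9 = 1.4917
Adjusted = 377 * 1.4917 = 562.37 sec/km

562.37 s/km


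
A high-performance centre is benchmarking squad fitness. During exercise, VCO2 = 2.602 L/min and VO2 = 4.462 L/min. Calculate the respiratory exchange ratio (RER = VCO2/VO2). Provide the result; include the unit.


RER = VCO2 / VO2
= 2.602 / 4.462
= 0.5831

0.5831


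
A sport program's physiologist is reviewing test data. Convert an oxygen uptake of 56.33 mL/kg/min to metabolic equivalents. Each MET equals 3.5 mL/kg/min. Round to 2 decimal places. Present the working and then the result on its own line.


One MET = 3.5 mL/kg/min
Number of METs = 56.33 / 3.5
= 16.09 METs

16.09 METs


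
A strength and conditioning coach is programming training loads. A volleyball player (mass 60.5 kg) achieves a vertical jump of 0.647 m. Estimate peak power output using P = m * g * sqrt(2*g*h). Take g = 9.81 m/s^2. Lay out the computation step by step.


2 * g * h = 2 * 9.81 * 0.647 = 12.69414
sqrt(12.69414) = 3.562884 m/s
P = 60.5 * 9.81 * 3.562884 = 2114.59 W

2114.59 W


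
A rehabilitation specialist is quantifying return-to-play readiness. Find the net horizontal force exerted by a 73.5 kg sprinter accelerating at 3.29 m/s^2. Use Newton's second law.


Newton's second law: F = m * a
F = 73.5 * 3.29 = 241.82 N

241.82 N


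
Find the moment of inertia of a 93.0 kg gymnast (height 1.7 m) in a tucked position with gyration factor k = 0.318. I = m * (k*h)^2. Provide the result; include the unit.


Radius of gyration = 0.318 * 1.7 = 0.5406 m
I = 93.0 * 0.5406^2
= 93.0 * 0.292248
= 27.179 kg*m^2

27.179 kg*m^2


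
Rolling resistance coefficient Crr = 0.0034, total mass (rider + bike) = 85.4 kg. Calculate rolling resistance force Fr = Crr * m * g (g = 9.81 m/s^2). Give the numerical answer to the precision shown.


Fr = Crr * m * g
= 0.0034 * 85.4 * 9.81
= 2.848 N

2.848 N


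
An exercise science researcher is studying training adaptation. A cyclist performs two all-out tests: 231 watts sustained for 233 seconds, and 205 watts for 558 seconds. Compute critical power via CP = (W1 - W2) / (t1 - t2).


W1 = P1 * t1 = 231 * 233 = 53823 J
W2 = P2 * t2 = 205 * 558 = 114390 J
CP = (53823 - 114390) / (233 - 558)
= 186.36 W

186.36 W


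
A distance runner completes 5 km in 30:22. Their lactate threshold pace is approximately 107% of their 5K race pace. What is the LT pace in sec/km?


Convert to seconds: 30 min 22 s = 1822 s
Pace per km = 1822 / 5 = 364.4 s/km
LT pace = 364.4 * 1.07 = 389.91 s/km

389.91 s/km


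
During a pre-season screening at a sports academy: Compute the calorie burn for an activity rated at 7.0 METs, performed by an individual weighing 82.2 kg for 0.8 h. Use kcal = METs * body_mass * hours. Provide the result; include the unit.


Product of METs and mass = 7.0 * 82.2 = 575.4
Total kcal = 575.4 * 0.8 = 460.32 kcal

460.32 kcal


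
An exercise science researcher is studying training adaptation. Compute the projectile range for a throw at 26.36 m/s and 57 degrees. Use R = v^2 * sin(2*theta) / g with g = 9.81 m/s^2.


Two times the angle = 114 degrees
sin(114) = 0.913545
R = 694.8496 * 0.913545 / 9.81 = 64.707 m

64.707 m


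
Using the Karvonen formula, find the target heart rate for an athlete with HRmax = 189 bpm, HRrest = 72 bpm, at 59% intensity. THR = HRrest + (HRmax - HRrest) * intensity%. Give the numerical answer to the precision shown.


HRR = 189 - 72 = 117
THR = 72 + 117 * 0.59
= 72 + 69.03
= 141.03 bpm

141.03 bpm


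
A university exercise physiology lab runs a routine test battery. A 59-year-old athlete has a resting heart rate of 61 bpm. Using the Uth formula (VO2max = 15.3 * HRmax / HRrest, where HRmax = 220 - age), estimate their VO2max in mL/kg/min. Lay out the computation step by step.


HRmax = 220 - 59 = 161 bpm
Ratio = HRmax / HRrest = 161 / 61 = 2.6393
VO2max = 15.3 * 2.6393 = 40.38 mL/kg/min

40.38 mL/kg/min


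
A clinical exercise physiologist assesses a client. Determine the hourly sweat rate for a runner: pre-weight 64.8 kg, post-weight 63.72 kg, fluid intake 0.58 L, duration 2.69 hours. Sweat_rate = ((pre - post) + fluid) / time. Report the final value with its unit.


Mass lost = 64.8 - 63.72 = 1.08 kg
Add fluid consumed: 1.08 + 0.58 = 1.66 L total sweat
Sweat rate = 1.66 / 2.69 = 0.617 L/h

0.617 L/h


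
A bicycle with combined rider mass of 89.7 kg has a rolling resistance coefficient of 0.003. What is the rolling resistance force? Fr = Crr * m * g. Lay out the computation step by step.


Fr = 0.003 * 89.7 * 9.81
= 0.2691 * 9.81
= 2.64 N

2.64 N


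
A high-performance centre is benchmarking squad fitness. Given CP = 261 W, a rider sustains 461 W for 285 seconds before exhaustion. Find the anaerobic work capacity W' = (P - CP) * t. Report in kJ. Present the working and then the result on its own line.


Excess power = 461 - 261 = 200 W
Work above CP = 200 * 285 = 57000 J
W' = 57.0 kJ

57.0 kJ


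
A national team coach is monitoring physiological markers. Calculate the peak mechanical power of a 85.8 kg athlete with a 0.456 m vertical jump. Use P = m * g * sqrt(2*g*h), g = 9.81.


First, sqrt(2gh) = sqrt(2 * 9.81 * 0.456)
= sqrt(8.94672) = 2.991107 m/s
Power = 85.8 * 9.81 * 2.991107 = 2517.61 W

2517.61 W


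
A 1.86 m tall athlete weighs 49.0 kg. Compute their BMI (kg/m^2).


height^2 = 3.4596 m^2
BMI = 49.0 / 3.4596 = 14.16 kg/m^2

14.16 kg/m^2


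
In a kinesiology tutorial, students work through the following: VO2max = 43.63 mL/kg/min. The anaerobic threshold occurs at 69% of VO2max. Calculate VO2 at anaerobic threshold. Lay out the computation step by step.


AT fraction = 69 / 100 = 0.69
AT VO2 = 43.63 * 0.69
= 30.1 mL/kg/min

30.1 mL/kg/min


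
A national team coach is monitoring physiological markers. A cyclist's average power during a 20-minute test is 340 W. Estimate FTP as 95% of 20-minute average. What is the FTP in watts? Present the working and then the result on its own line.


FTP = 20-min power * 0.95
= 340 * 0.95
= 323.0 W

323.0 W
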